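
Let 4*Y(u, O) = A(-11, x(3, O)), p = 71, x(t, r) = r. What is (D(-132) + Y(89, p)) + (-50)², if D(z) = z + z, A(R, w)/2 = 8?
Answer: 2240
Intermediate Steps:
A(R, w) = 16 (A(R, w) = 2*8 = 16)
D(z) = 2*z
Y(u, O) = 4 (Y(u, O) = (¼)*16 = 4)
(D(-132) + Y(89, p)) + (-50)² = (2*(-132) + 4) + (-50)² = (-264 + 4) + 2500 = -260 + 2500 = 2240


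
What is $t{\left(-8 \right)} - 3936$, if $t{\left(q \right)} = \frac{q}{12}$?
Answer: $- \frac{11810}{3} \approx -3936.7$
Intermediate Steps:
$t{\left(q \right)} = \frac{q}{12}$ ($t{\left(q \right)} = q \frac{1}{12} = \frac{q}{12}$)
$t{\left(-8 \right)} - 3936 = \frac{1}{12} \left(-8\right) - 3936 = - \frac{2}{3} - 3936 = - \frac{11810}{3}$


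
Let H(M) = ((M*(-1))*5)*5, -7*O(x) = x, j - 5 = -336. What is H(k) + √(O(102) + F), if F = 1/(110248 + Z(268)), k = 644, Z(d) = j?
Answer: -16100 + I*√106498294973/85491 ≈ -16100.0 + 3.8173*I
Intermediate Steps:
j = -331 (j = 5 - 336 = -331)
Z(d) = -331
O(x) = -x/7
F = 1/109917 (F = 1/(110248 - 331) = 1/109917 ≈ 9.0978e-6)
H(M) = -25*M (H(M) = (-M*5)*5 = -5*M*5 = -25*M)
H(k) + √(O(102) + F) = -25*644 + √(-⅐*102 + 1/109917) = -16100 + √(-102/7 + 1/109917) = -16100 + √(-11211527/769419) = -16100 + I*√106498294973/85491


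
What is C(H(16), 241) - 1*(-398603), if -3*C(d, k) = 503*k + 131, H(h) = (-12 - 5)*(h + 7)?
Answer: 1074455/3 ≈ 3.5815e+5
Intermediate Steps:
H(h) = -119 - 17*h (H(h) = -17*(7 + h) = -119 - 17*h)
C(d, k) = -131/3 - 503*k/3 (C(d, k) = -(503*k + 131)/3 = -(131 + 503*k)/3 = -131/3 - 503*k/3)
C(H(16), 241) - 1*(-398603) = (-131/3 - 503/3*241) - 1*(-398603) = (-131/3 - 121223/3) + 398603 = -121354/3 + 398603 = 1074455/3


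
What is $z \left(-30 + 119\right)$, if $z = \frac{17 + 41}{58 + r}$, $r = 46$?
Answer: $\frac{2581}{52} \approx 49.635$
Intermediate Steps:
$z = \frac{29}{52}$ ($z = \frac{17 + 41}{58 + 46} = \frac{58}{104} = 58 \cdot \frac{1}{104} = \frac{29}{52} \approx 0.55769$)
$z \left(-30 + 119\right) = \frac{29 \left(-30 + 119\right)}{52} = \frac{29}{52} \cdot 89 = \frac{2581}{52}$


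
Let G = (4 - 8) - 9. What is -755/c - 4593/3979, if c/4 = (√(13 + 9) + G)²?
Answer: -970792243/343928844 - 9815*√22/43218 ≈ -3.8879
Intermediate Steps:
G = -13 (G = -4 - 9 = -13)
c = 4*(-13 + √22)² (c = 4*(√(13 + 9) - 13)² = 4*(√22 - 13)² = 4*(-13 + √22)² ≈ 276.20)
-755/c - 4593/3979 = -755/(764 - 104*√22) - 4593/3979 = -4593/3979 - 755/(764 - 104*√22)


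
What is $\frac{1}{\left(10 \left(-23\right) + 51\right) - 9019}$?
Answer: $- \frac{1}{9198} \approx -0.00010872$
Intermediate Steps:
$\frac{1}{\left(10 \left(-23\right) + 51\right) - 9019} = \frac{1}{\left(-230 + 51\right) - 9019} = \frac{1}{-179 - 9019} = \frac{1}{-9198} = - \frac{1}{9198}$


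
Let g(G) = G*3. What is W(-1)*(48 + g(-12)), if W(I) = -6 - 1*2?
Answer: -96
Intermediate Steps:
g(G) = 3*G
W(I) = -8 (W(I) = -6 - 2 = -8)
W(-1)*(48 + g(-12)) = -8*(48 + 3*(-12)) = -8*(48 - 36) = -8*12 = -96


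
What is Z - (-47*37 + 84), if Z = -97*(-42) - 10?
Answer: 5719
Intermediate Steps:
Z = 4064 (Z = 4074 - 10 = 4064)
Z - (-47*37 + 84) = 4064 - (-47*37 + 84) = 4064 - (-1739 + 84) = 4064 - 1*(-1655) = 4064 + 1655 = 5719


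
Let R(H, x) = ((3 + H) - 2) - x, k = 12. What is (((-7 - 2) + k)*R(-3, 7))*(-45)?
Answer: 1215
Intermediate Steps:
R(H, x) = 1 + H - x (R(H, x) = (1 + H) - x = 1 + H - x)
(((-7 - 2) + k)*R(-3, 7))*(-45) = (((-7 - 2) + 12)*(1 - 3 - 1*7))*(-45) = ((-9 + 12)*(1 - 3 - 7))*(-45) = (3*(-9))*(-45) = -27*(-45) = 1215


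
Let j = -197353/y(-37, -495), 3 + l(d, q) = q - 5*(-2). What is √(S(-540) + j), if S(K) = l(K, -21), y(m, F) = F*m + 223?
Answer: 3*I*√5568530/1426 ≈ 4.9645*I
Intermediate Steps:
l(d, q) = 7 + q (l(d, q) = -3 + (q - 5*(-2)) = -3 + (q + 10) = -3 + (10 + q) = 7 + q)
y(m, F) = 223 + F*m
S(K) = -14 (S(K) = 7 - 21 = -14)
j = -15181/1426 (j = -197353/(223 - 495*(-37)) = -197353/(223 + 18315) = -197353/18538 = -197353*1/18538 = -15181/1426 ≈ -10.646)
√(S(-540) + j) = √(-14 - 15181/1426) = √(-35145/1426) = 3*I*√5568530/1426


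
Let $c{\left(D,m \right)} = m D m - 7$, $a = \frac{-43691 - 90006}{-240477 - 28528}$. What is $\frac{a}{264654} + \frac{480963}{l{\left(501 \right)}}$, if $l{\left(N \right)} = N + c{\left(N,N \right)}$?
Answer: $\frac{1370325256524901}{358107725049391746} \approx 0.0038266$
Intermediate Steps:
$a = \frac{133697}{269005}$ ($a = - \frac{133697}{-269005} = \left(-133697\right) \left(- \frac{1}{269005}\right) = \frac{133697}{269005} \approx 0.49701$)
$c{\left(D,m \right)} = -7 + D m^{2}$ ($c{\left(D,m \right)} = D m m - 7 = D m^{2} - 7 = -7 + D m^{2}$)
$l{\left(N \right)} = -7 + N + N^{3}$ ($l{\left(N \right)} = N + \left(-7 + N N^{2}\right) = N + \left(-7 + N^{3}\right) = -7 + N + N^{3}$)
$\frac{a}{264654} + \frac{480963}{l{\left(501 \right)}} = \frac{133697}{269005 \cdot 264654} + \frac{480963}{-7 + 501 + 501^{3}} = \frac{133697}{269005} \cdot \frac{1}{264654} + \frac{480963}{-7 + 501 + 125751501} = \frac{133697}{71193249270} + \frac{480963}{125751995} = \frac{1370325256524901}{358107725049391746}$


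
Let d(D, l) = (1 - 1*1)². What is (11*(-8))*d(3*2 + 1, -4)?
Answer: 0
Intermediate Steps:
d(D, l) = 0 (d(D, l) = (1 - 1)² = 0² = 0)
(11*(-8))*d(3*2 + 1, -4) = (11*(-8))*0 = -88*0 = 0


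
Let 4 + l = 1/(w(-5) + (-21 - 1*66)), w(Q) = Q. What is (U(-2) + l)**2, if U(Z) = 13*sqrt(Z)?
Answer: (369 - 1196*I*sqrt(2))**2/8464 ≈ -321.91 - 147.48*I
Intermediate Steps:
l = -369/92 (l = -4 + 1/(-5 + (-21 - 1*66)) = -4 + 1/(-5 + (-21 - 66)) = -4 + 1/(-5 - 87) = -4 + 1/(-92) = -4 - 1/92 = -369/92 ≈ -4.0109)
(U(-2) + l)**2 = (13*sqrt(-2) - 369/92)**2 = (13*(I*sqrt(2)) - 369/92)**2 = (13*I*sqrt(2) - 369/92)**2 = (-369/92 + 13*I*sqrt(2))**2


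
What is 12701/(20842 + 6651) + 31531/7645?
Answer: 963980928/210183985 ≈ 4.5864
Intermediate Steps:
12701/(20842 + 6651) + 31531/7645 = 12701/27493 + 31531*(1/7645) = 12701*(1/27493) + 31531/7645 = 12701/27493 + 31531/7645 = 963980928/210183985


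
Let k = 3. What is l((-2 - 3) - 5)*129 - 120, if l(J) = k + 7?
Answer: 1170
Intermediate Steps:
l(J) = 10 (l(J) = 3 + 7 = 10)
l((-2 - 3) - 5)*129 - 120 = 10*129 - 120 = 1290 - 120 = 1170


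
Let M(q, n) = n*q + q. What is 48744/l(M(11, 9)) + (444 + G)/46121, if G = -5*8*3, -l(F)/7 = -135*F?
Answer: 126766768/266348775 ≈ 0.47594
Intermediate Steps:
M(q, n) = q + n*q
l(F) = 945*F (l(F) = -(-945)*F = 945*F)
G = -120 (G = -40*3 = -120)
48744/l(M(11, 9)) + (444 + G)/46121 = 48744/((945*(11*(1 + 9)))) + (444 - 120)/46121 = 48744/((945*(11*10))) + 324*(1/46121) = 48744/((945*110)) + 324/46121 = 48744/103950 + 324/46121 = 48744*(1/103950) + 324/46121 = 2708/5775 + 324/46121 = 126766768/266348775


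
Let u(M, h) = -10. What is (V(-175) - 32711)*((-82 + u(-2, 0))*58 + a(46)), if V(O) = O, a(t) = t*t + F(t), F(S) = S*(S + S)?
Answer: -33280632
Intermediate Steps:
F(S) = 2*S² (F(S) = S*(2*S) = 2*S²)
a(t) = 3*t² (a(t) = t*t + 2*t² = t² + 2*t² = 3*t²)
(V(-175) - 32711)*((-82 + u(-2, 0))*58 + a(46)) = (-175 - 32711)*((-82 - 10)*58 + 3*46²) = -32886*(-92*58 + 3*2116) = -32886*(-5336 + 6348) = -32886*1012 = -33280632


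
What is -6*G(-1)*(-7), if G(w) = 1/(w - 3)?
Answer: -21/2 ≈ -10.500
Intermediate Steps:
G(w) = 1/(-3 + w)
-6*G(-1)*(-7) = -6/(-3 - 1)*(-7) = -6/(-4)*(-7) = -6*(-¼)*(-7) = (3/2)*(-7) = -21/2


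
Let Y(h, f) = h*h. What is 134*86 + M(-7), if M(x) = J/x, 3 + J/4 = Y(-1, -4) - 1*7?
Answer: 80704/7 ≈ 11529.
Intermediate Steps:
Y(h, f) = h**2
J = -36 (J = -12 + 4*((-1)**2 - 1*7) = -12 + 4*(1 - 7) = -12 + 4*(-6) = -12 - 24 = -36)
M(x) = -36/x
134*86 + M(-7) = 134*86 - 36/(-7) = 11524 - 36*(-1/7) = 11524 + 36/7 = 80704/7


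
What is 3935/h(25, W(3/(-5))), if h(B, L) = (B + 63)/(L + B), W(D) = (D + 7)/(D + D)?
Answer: 232165/264 ≈ 879.41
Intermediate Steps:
W(D) = (7 + D)/(2*D) (W(D) = (7 + D)/((2*D)) = (7 + D)*(1/(2*D)) = (7 + D)/(2*D))
h(B, L) = (63 + B)/(B + L)
3935/h(25, W(3/(-5))) = 3935/(((63 + 25)/(25 + (7 + 3/(-5))/(2*((3/(-5))))))) = 3935/((88/(25 + (7 + 3*(-⅕))/(2*((3*(-⅕))))))) = 3935/((88/(25 + (7 - ⅗)/(2*(-⅗))))) = 3935/((88/(25 + (½)*(-5/3)*(32/5)))) = 3935/((88/(25 - 16/3))) = 3935/((88/(59/3))) = 3935/(((3/59)*88)) = 3935/(264/59) = 3935*(59/264) = 232165/264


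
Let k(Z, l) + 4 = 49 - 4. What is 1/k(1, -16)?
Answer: 1/41 ≈ 0.024390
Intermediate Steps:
k(Z, l) = 41 (k(Z, l) = -4 + (49 - 4) = -4 + 45 = 41)
1/k(1, -16) = 1/41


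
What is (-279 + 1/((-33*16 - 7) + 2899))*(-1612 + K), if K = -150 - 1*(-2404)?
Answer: -70572385/394 ≈ -1.7912e+5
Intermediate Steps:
K = 2254 (K = -150 + 2404 = 2254)
(-279 + 1/((-33*16 - 7) + 2899))*(-1612 + K) = (-279 + 1/((-33*16 - 7) + 2899))*(-1612 + 2254) = (-279 + 1/((-528 - 7) + 2899))*642 = (-279 + 1/(-535 + 2899))*642 = (-279 + 1/2364)*642 = -659555/2364*642 = -70572385/394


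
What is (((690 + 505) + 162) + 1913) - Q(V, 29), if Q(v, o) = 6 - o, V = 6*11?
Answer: 3293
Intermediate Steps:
V = 66
(((690 + 505) + 162) + 1913) - Q(V, 29) = (((690 + 505) + 162) + 1913) - (6 - 1*29) = ((1195 + 162) + 1913) - (6 - 29) = (1357 + 1913) - 1*(-23) = 3270 + 23 = 3293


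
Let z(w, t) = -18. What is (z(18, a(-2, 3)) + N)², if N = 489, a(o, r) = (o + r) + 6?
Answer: 221841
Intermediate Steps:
a(o, r) = 6 + o + r
(z(18, a(-2, 3)) + N)² = (-18 + 489)² = 471² = 221841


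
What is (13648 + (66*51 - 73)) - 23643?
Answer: -6702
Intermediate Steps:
(13648 + (66*51 - 73)) - 23643 = (13648 + (3366 - 73)) - 23643 = (13648 + 3293) - 23643 = 16941 - 23643 = -6702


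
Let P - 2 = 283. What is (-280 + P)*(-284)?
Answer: -1420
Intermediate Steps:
P = 285 (P = 2 + 283 = 285)
(-280 + P)*(-284) = (-280 + 285)*(-284) = 5*(-284) = -1420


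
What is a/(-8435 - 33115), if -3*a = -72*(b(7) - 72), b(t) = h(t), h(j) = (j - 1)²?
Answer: 144/6925 ≈ 0.020794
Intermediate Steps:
h(j) = (-1 + j)²
b(t) = (-1 + t)²
a = -864 (a = -(-24)*((-1 + 7)² - 72) = -(-24)*(6² - 72) = -(-24)*(36 - 72) = -(-24)*(-36) = -⅓*2592 = -864)
a/(-8435 - 33115) = -864/(-8435 - 33115) = -864/(-41550) = -864*(-1/41550) = 144/6925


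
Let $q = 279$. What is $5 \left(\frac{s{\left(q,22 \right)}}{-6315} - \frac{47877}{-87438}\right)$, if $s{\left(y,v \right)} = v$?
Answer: $\frac{100139873}{36811398} \approx 2.7203$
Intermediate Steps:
$5 \left(\frac{s{\left(q,22 \right)}}{-6315} - \frac{47877}{-87438}\right) = 5 \left(\frac{22}{-6315} - \frac{47877}{-87438}\right) = 5 \left(22 \left(- \frac{1}{6315}\right) - - \frac{15959}{29146}\right) = 5 \left(- \frac{22}{6315} + \frac{15959}{29146}\right) = 5 \cdot \frac{100139873}{184056990} = \frac{100139873}{36811398}$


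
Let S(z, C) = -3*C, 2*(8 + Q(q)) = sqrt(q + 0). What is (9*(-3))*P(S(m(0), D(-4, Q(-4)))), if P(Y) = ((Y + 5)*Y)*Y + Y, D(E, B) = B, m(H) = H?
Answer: -432945 + 158760*I ≈ -4.3295e+5 + 1.5876e+5*I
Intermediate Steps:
Q(q) = -8 + sqrt(q)/2 (Q(q) = -8 + sqrt(q + 0)/2 = -8 + sqrt(q)/2)
P(Y) = Y + Y**2*(5 + Y) (P(Y) = ((5 + Y)*Y)*Y + Y = (Y*(5 + Y))*Y + Y = Y**2*(5 + Y) + Y = Y + Y**2*(5 + Y))
(9*(-3))*P(S(m(0), D(-4, Q(-4)))) = (9*(-3))*((-3*(-8 + sqrt(-4)/2))*(1 + (-3*(-8 + sqrt(-4)/2))**2 + 5*(-3*(-8 + sqrt(-4)/2)))) = -27*(-3*(-8 + (2*I)/2))*(1 + (-3*(-8 + (2*I)/2))**2 + 5*(-3*(-8 + (2*I)/2))) = -27*(-3*(-8 + I))*(1 + (-3*(-8 + I))**2 + 5*(-3*(-8 + I))) = -27*(24 - 3*I)*(1 + (24 - 3*I)**2 + 5*(24 - 3*I)) = -27*(24 - 3*I)*(1 + (24 - 3*I)**2 + (120 - 15*I)) = -27*(24 - 3*I)*(121 + (24 - 3*I)**2 - 15*I)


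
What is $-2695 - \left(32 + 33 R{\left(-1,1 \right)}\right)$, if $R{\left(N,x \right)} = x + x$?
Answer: $-2793$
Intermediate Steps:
$R{\left(N,x \right)} = 2 x$
$-2695 - \left(32 + 33 R{\left(-1,1 \right)}\right) = -2695 - \left(32 + 33 \cdot 2 \cdot 1\right) = -2695 - \left(32 + 33 \cdot 2\right) = -2695 - \left(32 + 66\right) = -2695 - 98 = -2793$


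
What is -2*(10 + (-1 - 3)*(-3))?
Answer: -44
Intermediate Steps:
-2*(10 + (-1 - 3)*(-3)) = -2*(10 - 4*(-3)) = -2*(10 + 12) = -2*22 = -44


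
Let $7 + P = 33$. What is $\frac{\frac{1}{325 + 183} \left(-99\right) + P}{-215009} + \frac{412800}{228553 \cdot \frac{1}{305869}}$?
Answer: $\frac{13790991898078369123}{24963603604316} \approx 5.5244 \cdot 10^{5}$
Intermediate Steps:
$P = 26$ ($P = -7 + 33 = 26$)
$\frac{\frac{1}{325 + 183} \left(-99\right) + P}{-215009} + \frac{412800}{228553 \cdot \frac{1}{305869}} = \frac{\frac{1}{325 + 183} \left(-99\right) + 26}{-215009} + \frac{412800}{228553 \cdot \frac{1}{305869}} = \left(\frac{1}{508} \left(-99\right) + 26\right) \left(- \frac{1}{215009}\right) + \frac{412800}{228553 \cdot \frac{1}{305869}} = \left(\frac{1}{508} \left(-99\right) + 26\right) \left(- \frac{1}{215009}\right) + \frac{412800}{\frac{228553}{305869}} = \left(- \frac{99}{508} + 26\right) \left(- \frac{1}{215009}\right) + 412800 \cdot \frac{305869}{228553} = \frac{13109}{508} \left(- \frac{1}{215009}\right) + \frac{126262723200}{228553} = - \frac{13109}{109224572} + \frac{126262723200}{228553} = \frac{13790991898078369123}{24963603604316}$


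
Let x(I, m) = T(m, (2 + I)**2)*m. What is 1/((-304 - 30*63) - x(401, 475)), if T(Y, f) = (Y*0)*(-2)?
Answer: -1/2194 ≈ -0.00045579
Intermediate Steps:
T(Y, f) = 0 (T(Y, f) = 0*(-2) = 0)
x(I, m) = 0 (x(I, m) = 0*m = 0)
1/((-304 - 30*63) - x(401, 475)) = 1/((-304 - 30*63) - 1*0) = 1/((-304 - 1890) + 0) = 1/(-2194 + 0) = 1/(-2194) = -1/2194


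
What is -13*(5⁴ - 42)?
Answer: -7579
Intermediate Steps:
-13*(5⁴ - 42) = -13*(625 - 42) = -13*583 = -7579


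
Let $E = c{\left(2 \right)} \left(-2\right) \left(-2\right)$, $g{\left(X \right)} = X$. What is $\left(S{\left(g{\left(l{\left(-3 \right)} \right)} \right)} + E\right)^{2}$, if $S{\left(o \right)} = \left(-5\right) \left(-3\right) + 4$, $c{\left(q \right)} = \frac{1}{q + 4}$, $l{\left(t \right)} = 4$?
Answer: $\frac{3481}{9} \approx 386.78$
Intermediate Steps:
$c{\left(q \right)} = \frac{1}{4 + q}$
$S{\left(o \right)} = 19$ ($S{\left(o \right)} = 15 + 4 = 19$)
$E = \frac{2}{3}$ ($E = \frac{1}{4 + 2} \left(-2\right) \left(-2\right) = \frac{1}{6} \left(-2\right) \left(-2\right) = \left(- \frac{1}{3}\right) \left(-2\right) = \frac{2}{3} \approx 0.66667$)
$\left(S{\left(g{\left(l{\left(-3 \right)} \right)} \right)} + E\right)^{2} = \left(19 + \frac{2}{3}\right)^{2} = \left(\frac{59}{3}\right)^{2} = \frac{3481}{9}$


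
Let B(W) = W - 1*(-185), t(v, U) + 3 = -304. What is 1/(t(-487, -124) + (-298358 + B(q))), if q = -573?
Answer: -1/299053 ≈ -3.3439e-6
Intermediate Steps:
t(v, U) = -307 (t(v, U) = -3 - 304 = -307)
B(W) = 185 + W (B(W) = W + 185 = 185 + W)
1/(t(-487, -124) + (-298358 + B(q))) = 1/(-307 + (-298358 + (185 - 573))) = 1/(-307 + (-298358 - 388)) = 1/(-307 - 298746) = 1/(-299053) = -1/299053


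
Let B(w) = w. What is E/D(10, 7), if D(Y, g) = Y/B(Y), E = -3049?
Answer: -3049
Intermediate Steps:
D(Y, g) = 1 (D(Y, g) = Y/Y = 1)
E/D(10, 7) = -3049/1 = -3049*1 = -3049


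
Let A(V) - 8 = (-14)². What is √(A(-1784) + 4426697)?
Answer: √4426901 ≈ 2104.0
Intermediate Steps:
A(V) = 204 (A(V) = 8 + (-14)² = 8 + 196 = 204)
√(A(-1784) + 4426697) = √(204 + 4426697) = √4426901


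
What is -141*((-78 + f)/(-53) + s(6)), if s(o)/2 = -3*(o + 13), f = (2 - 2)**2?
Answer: 840924/53 ≈ 15866.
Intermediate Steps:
f = 0 (f = 0**2 = 0)
s(o) = -78 - 6*o (s(o) = 2*(-3*(o + 13)) = 2*(-3*(13 + o)) = 2*(-39 - 3*o) = -78 - 6*o)
-141*((-78 + f)/(-53) + s(6)) = -141*((-78 + 0)/(-53) + (-78 - 6*6)) = -141*(-78*(-1/53) + (-78 - 36)) = -141*(78/53 - 114) = -141*(-5964/53) = 840924/53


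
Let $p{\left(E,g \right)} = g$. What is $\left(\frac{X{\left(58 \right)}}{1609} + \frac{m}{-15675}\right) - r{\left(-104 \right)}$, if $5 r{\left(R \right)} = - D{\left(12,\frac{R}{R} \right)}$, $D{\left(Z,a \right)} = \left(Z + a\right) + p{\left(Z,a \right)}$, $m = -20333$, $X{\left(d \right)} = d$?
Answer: $\frac{104243957}{25221075} \approx 4.1332$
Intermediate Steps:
$D{\left(Z,a \right)} = Z + 2 a$ ($D{\left(Z,a \right)} = \left(Z + a\right) + a = Z + 2 a$)
$r{\left(R \right)} = - \frac{14}{5}$ ($r{\left(R \right)} = \frac{\left(-1\right) \left(12 + 2 \frac{R}{R}\right)}{5} = \frac{\left(-1\right) \left(12 + 2 \cdot 1\right)}{5} = \frac{\left(-1\right) \left(12 + 2\right)}{5} = \frac{\left(-1\right) 14}{5} = \frac{1}{5} \left(-14\right) = - \frac{14}{5}$)
$\left(\frac{X{\left(58 \right)}}{1609} + \frac{m}{-15675}\right) - r{\left(-104 \right)} = \left(\frac{58}{1609} - \frac{20333}{-15675}\right) - - \frac{14}{5} = \left(58 \cdot \frac{1}{1609} - - \frac{20333}{15675}\right) + \frac{14}{5} = \left(\frac{58}{1609} + \frac{20333}{15675}\right) + \frac{14}{5} = \frac{33624947}{25221075} + \frac{14}{5} = \frac{104243957}{25221075}$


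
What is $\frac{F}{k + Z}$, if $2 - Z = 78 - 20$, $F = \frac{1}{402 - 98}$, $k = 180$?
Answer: $\frac{1}{37696} \approx 2.6528 \cdot 10^{-5}$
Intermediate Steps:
$F = \frac{1}{304} \approx 0.0032895$
$Z = -56$ ($Z = 2 - \left(78 - 20\right) = 2 - 58 = -56$)
$\frac{F}{k + Z} = \frac{1}{180 - 56} \cdot \frac{1}{304} = \frac{1}{124} \cdot \frac{1}{304} = \frac{1}{37696}$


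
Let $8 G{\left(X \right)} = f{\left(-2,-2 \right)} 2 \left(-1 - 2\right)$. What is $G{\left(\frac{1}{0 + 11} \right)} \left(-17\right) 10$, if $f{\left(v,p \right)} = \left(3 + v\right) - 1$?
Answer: $0$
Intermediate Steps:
$f{\left(v,p \right)} = 2 + v$
$G{\left(X \right)} = 0$ ($G{\left(X \right)} = \frac{\left(2 - 2\right) 2 \left(-1 - 2\right)}{8} = \frac{0 \cdot 2 \left(-3\right)}{8} = \frac{0 \left(-6\right)}{8} = \frac{1}{8} \cdot 0 = 0$)
$G{\left(\frac{1}{0 + 11} \right)} \left(-17\right) 10 = 0 \left(-17\right) 10 = 0 \cdot 10 = 0$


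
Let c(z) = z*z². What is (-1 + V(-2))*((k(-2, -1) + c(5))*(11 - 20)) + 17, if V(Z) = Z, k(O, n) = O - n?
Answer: 3365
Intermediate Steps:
c(z) = z³
(-1 + V(-2))*((k(-2, -1) + c(5))*(11 - 20)) + 17 = (-1 - 2)*(((-2 - 1*(-1)) + 5³)*(11 - 20)) + 17 = -3*((-2 + 1) + 125)*(-9) + 17 = -3*(-1 + 125)*(-9) + 17 = -372*(-9) + 17 = -3*(-1116) + 17 = 3348 + 17 = 3365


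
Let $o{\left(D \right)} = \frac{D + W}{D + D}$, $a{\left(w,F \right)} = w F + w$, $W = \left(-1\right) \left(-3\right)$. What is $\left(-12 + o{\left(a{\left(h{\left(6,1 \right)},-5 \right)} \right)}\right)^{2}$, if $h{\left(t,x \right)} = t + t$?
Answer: $\frac{136161}{1024} \approx 132.97$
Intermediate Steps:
$W = 3$
$h{\left(t,x \right)} = 2 t$
$a{\left(w,F \right)} = w + F w$ ($a{\left(w,F \right)} = F w + w = w + F w$)
$o{\left(D \right)} = \frac{3 + D}{2 D}$ ($o{\left(D \right)} = \frac{D + 3}{D + D} = \frac{3 + D}{2 D}$)
$\left(-12 + o{\left(a{\left(h{\left(6,1 \right)},-5 \right)} \right)}\right)^{2} = \left(-12 + \frac{3 + 2 \cdot 6 \left(1 - 5\right)}{2 \cdot 2 \cdot 6 \left(1 - 5\right)}\right)^{2} = \left(-12 + \frac{3 + 12 \left(-4\right)}{2 \cdot 12 \left(-4\right)}\right)^{2} = \left(-12 + \frac{3 - 48}{2 \left(-48\right)}\right)^{2} = \left(-12 + \frac{1}{2} \left(- \frac{1}{48}\right) \left(-45\right)\right)^{2} = \left(-12 + \frac{15}{32}\right)^{2} = \left(- \frac{369}{32}\right)^{2} = \frac{136161}{1024}$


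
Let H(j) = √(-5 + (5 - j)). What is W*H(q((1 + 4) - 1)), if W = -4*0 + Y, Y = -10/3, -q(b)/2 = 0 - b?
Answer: -20*I*√2/3 ≈ -9.4281*I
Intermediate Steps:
q(b) = 2*b (q(b) = -2*(0 - b) = -(-2)*b = 2*b)
Y = -10/3 (Y = -10*⅓ = -10/3 ≈ -3.3333)
W = -10/3 (W = -4*0 - 10/3 = 0 - 10/3 = -10/3 ≈ -3.3333)
H(j) = √(-j)
W*H(q((1 + 4) - 1)) = -10*√(-2*((1 + 4) - 1))/3 = -10*√(-2*(5 - 1))/3 = -10*√(-8)/3 = -10*2*I*√2/3 = -20*I*√2/3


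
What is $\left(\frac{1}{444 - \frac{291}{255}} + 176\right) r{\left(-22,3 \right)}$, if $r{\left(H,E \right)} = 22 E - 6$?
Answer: $\frac{397515180}{37643} \approx 10560.0$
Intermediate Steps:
$r{\left(H,E \right)} = -6 + 22 E$
$\left(\frac{1}{444 - \frac{291}{255}} + 176\right) r{\left(-22,3 \right)} = \left(\frac{1}{444 - \frac{291}{255}} + 176\right) \left(-6 + 22 \cdot 3\right) = \left(\frac{1}{444 - \frac{97}{85}} + 176\right) \left(-6 + 66\right) = \left(\frac{1}{444 - \frac{97}{85}} + 176\right) 60 = \left(\frac{1}{\frac{37643}{85}} + 176\right) 60 = \left(\frac{85}{37643} + 176\right) 60 = \frac{6625253}{37643} \cdot 60 = \frac{397515180}{37643}$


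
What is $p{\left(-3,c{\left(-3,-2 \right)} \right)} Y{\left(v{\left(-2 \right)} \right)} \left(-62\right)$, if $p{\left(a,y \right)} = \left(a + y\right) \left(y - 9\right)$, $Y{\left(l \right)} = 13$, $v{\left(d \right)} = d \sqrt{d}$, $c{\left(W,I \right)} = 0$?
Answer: $-21762$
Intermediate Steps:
$v{\left(d \right)} = d^{\frac{3}{2}}$
$p{\left(a,y \right)} = \left(-9 + y\right) \left(a + y\right)$ ($p{\left(a,y \right)} = \left(a + y\right) \left(-9 + y\right) = \left(-9 + y\right) \left(a + y\right)$)
$p{\left(-3,c{\left(-3,-2 \right)} \right)} Y{\left(v{\left(-2 \right)} \right)} \left(-62\right) = \left(0^{2} - -27 - 0 - 0\right) 13 \left(-62\right) = \left(0 + 27 + 0 + 0\right) 13 \left(-62\right) = 27 \cdot 13 \left(-62\right) = 351 \left(-62\right) = -21762$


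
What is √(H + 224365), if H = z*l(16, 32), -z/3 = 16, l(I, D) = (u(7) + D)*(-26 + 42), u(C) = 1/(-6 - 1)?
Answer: √9795037/7 ≈ 447.10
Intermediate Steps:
u(C) = -⅐ (u(C) = 1/(-7) = -⅐)
l(I, D) = -16/7 + 16*D (l(I, D) = (-⅐ + D)*(-26 + 42) = (-⅐ + D)*16 = -16/7 + 16*D)
z = -48 (z = -3*16 = -48)
H = -171264/7 (H = -48*(-16/7 + 16*32) = -48*(-16/7 + 512) = -48*3568/7 = -171264/7 ≈ -24466.)
√(H + 224365) = √(-171264/7 + 224365) = √(1399291/7) = √9795037/7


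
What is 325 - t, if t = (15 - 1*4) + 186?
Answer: 128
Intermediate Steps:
t = 197 (t = (15 - 4) + 186 = 11 + 186 = 197)
325 - t = 325 - 1*197 = 325 - 197 = 128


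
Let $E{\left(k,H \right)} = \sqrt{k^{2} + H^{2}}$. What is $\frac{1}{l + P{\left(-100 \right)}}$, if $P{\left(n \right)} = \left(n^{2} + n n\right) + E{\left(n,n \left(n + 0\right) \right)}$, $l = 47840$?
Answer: $\frac{848}{56278195} - \frac{\sqrt{10001}}{45022556} \approx 1.2847 \cdot 10^{-5}$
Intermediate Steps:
$E{\left(k,H \right)} = \sqrt{H^{2} + k^{2}}$
$P{\left(n \right)} = \sqrt{n^{2} + n^{4}} + 2 n^{2}$ ($P{\left(n \right)} = \left(n^{2} + n n\right) + \sqrt{\left(n \left(n + 0\right)\right)^{2} + n^{2}} = \left(n^{2} + n^{2}\right) + \sqrt{\left(n n\right)^{2} + n^{2}} = 2 n^{2} + \sqrt{\left(n^{2}\right)^{2} + n^{2}} = 2 n^{2} + \sqrt{n^{4} + n^{2}} = 2 n^{2} + \sqrt{n^{2} + n^{4}} = \sqrt{n^{2} + n^{4}} + 2 n^{2}$)
$\frac{1}{l + P{\left(-100 \right)}} = \frac{1}{47840 + \left(\sqrt{\left(-100\right)^{2} + \left(-100\right)^{4}} + 2 \left(-100\right)^{2}\right)} = \frac{1}{47840 + \left(\sqrt{10000 + 100000000} + 2 \cdot 10000\right)} = \frac{1}{47840 + \left(\sqrt{100010000} + 20000\right)} = \frac{1}{47840 + \left(100 \sqrt{10001} + 20000\right)} = \frac{1}{47840 + \left(20000 + 100 \sqrt{10001}\right)} = \frac{1}{67840 + 100 \sqrt{10001}}$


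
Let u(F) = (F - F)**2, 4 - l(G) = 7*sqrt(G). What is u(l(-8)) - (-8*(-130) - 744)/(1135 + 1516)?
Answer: -296/2651 ≈ -0.11166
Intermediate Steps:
l(G) = 4 - 7*sqrt(G)
u(F) = 0 (u(F) = 0**2 = 0)
u(l(-8)) - (-8*(-130) - 744)/(1135 + 1516) = 0 - (-8*(-130) - 744)/(1135 + 1516) = 0 - (1040 - 744)/2651 = 0 - 296/2651 = -296/2651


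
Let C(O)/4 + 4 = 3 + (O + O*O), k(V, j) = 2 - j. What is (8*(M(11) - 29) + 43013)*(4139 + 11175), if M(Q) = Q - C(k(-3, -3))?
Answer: 642284474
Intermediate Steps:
C(O) = -4 + 4*O + 4*O² (C(O) = -16 + 4*(3 + (O + O*O)) = -16 + 4*(3 + (O + O²)) = -16 + 4*(3 + O + O²) = -16 + (12 + 4*O + 4*O²) = -4 + 4*O + 4*O²)
M(Q) = -116 + Q (M(Q) = Q - (-4 + 4*(2 - 1*(-3)) + 4*(2 - 1*(-3))²) = Q - (-4 + 4*(2 + 3) + 4*(2 + 3)²) = Q - (-4 + 4*5 + 4*5²) = Q - (-4 + 20 + 4*25) = Q - (-4 + 20 + 100) = Q - 1*116 = Q - 116 = -116 + Q)
(8*(M(11) - 29) + 43013)*(4139 + 11175) = (8*((-116 + 11) - 29) + 43013)*(4139 + 11175) = (8*(-105 - 29) + 43013)*15314 = (8*(-134) + 43013)*15314 = (-1072 + 43013)*15314 = 41941*15314 = 642284474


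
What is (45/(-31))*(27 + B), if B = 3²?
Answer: -1620/31 ≈ -52.258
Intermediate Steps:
B = 9
(45/(-31))*(27 + B) = (45/(-31))*(27 + 9) = (45*(-1/31))*36 = -45/31*36 = -1620/31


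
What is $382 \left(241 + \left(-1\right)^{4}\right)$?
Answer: $92444$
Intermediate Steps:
$382 \left(241 + \left(-1\right)^{4}\right) = 382 \left(241 + 1\right) = 382 \cdot 242 = 92444$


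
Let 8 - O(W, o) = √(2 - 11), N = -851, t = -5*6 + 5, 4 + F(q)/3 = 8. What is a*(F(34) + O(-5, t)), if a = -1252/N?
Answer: 25040/851 - 3756*I/851 ≈ 29.424 - 4.4136*I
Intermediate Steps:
F(q) = 12 (F(q) = -12 + 3*8 = -12 + 24 = 12)
t = -25 (t = -30 + 5 = -25)
a = 1252/851 (a = -1252/(-851) = -1252*(-1/851) = 1252/851 ≈ 1.4712)
O(W, o) = 8 - 3*I (O(W, o) = 8 - √(2 - 11) = 8 - √(-9) = 8 - 3*I)
a*(F(34) + O(-5, t)) = 1252*(12 + (8 - 3*I))/851 = 1252*(20 - 3*I)/851 = 25040/851 - 3756*I/851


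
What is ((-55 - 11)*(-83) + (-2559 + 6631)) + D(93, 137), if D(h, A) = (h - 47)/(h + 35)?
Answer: 611223/64 ≈ 9550.4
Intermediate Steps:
D(h, A) = (-47 + h)/(35 + h)
((-55 - 11)*(-83) + (-2559 + 6631)) + D(93, 137) = ((-55 - 11)*(-83) + (-2559 + 6631)) + (-47 + 93)/(35 + 93) = (-66*(-83) + 4072) + 46/128 = (5478 + 4072) + (1/128)*46 = 9550 + 23/64 = 611223/64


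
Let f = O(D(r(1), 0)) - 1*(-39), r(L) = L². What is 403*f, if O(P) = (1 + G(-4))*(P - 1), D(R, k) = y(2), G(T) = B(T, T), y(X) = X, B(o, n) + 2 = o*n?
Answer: 21762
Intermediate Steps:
B(o, n) = -2 + n*o (B(o, n) = -2 + o*n = -2 + n*o)
G(T) = -2 + T² (G(T) = -2 + T*T = -2 + T²)
D(R, k) = 2
O(P) = -15 + 15*P (O(P) = (1 + (-2 + (-4)²))*(P - 1) = (1 + (-2 + 16))*(-1 + P) = (1 + 14)*(-1 + P) = 15*(-1 + P) = -15 + 15*P)
f = 54 (f = (-15 + 15*2) - 1*(-39) = (-15 + 30) + 39 = 15 + 39 = 54)
403*f = 403*54 = 21762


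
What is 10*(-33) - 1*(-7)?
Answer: -323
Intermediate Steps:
10*(-33) - 1*(-7) = -330 + 7 = -323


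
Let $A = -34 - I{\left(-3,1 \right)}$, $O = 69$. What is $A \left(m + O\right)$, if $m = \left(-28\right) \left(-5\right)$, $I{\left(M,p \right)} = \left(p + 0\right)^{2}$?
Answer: $-7315$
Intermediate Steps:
$I{\left(M,p \right)} = p^{2}$
$m = 140$
$A = -35$ ($A = -34 - 1^{2} = -34 - 1 = -35$)
$A \left(m + O\right) = - 35 \left(140 + 69\right) = \left(-35\right) 209 = -7315$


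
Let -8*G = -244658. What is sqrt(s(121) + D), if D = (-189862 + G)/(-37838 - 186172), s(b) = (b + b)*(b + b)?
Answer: 13*sqrt(858734843110)/49780 ≈ 242.00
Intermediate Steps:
G = 122329/4 (G = -1/8*(-244658) = 122329/4 ≈ 30582.)
s(b) = 4*b**2 (s(b) = (2*b)*(2*b) = 4*b**2)
D = 70791/99560 (D = (-189862 + 122329/4)/(-37838 - 186172) = -637119/4/(-224010) = -637119/4*(-1/224010) = 70791/99560 ≈ 0.71104)
sqrt(s(121) + D) = sqrt(4*121**2 + 70791/99560) = sqrt(4*14641 + 70791/99560) = sqrt(58564 + 70791/99560) = sqrt(5830702631/99560) = 13*sqrt(858734843110)/49780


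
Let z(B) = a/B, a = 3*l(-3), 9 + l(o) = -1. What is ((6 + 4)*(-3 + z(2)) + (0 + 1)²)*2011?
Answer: -359969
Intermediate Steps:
l(o) = -10 (l(o) = -9 - 1 = -10)
a = -30 (a = 3*(-10) = -30)
z(B) = -30/B
((6 + 4)*(-3 + z(2)) + (0 + 1)²)*2011 = ((6 + 4)*(-3 - 30/2) + (0 + 1)²)*2011 = (10*(-3 - 30*½) + 1²)*2011 = (10*(-3 - 15) + 1)*2011 = (10*(-18) + 1)*2011 = (-180 + 1)*2011 = -179*2011 = -359969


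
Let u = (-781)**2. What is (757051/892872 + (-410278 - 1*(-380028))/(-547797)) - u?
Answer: -99446390236359659/163037534328 ≈ -6.0996e+5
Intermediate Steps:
u = 609961
(757051/892872 + (-410278 - 1*(-380028))/(-547797)) - u = (757051/892872 + (-410278 - 1*(-380028))/(-547797)) - 1*609961 = (757051*(1/892872) + (-410278 + 380028)*(-1/547797)) - 609961 = (757051/892872 - 30250*(-1/547797)) - 609961 = (757051/892872 + 30250/547797) - 609961 = 147239881549/163037534328 - 609961 = -99446390236359659/163037534328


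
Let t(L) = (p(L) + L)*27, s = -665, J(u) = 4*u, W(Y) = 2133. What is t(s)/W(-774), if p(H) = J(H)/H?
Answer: -661/79 ≈ -8.3671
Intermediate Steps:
p(H) = 4 (p(H) = (4*H)/H = 4)
t(L) = 108 + 27*L (t(L) = (4 + L)*27 = 108 + 27*L)
t(s)/W(-774) = (108 + 27*(-665))/2133 = (108 - 17955)*(1/2133) = -17847*1/2133 = -661/79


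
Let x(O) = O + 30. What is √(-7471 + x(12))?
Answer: I*√7429 ≈ 86.192*I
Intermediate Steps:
x(O) = 30 + O
√(-7471 + x(12)) = √(-7471 + (30 + 12)) = √(-7471 + 42) = √(-7429) = I*√7429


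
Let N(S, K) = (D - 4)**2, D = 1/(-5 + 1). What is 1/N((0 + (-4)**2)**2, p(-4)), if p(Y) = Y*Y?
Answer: 16/289 ≈ 0.055363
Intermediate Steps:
D = -1/4 (D = 1/(-4) = -1/4 ≈ -0.25000)
p(Y) = Y**2
N(S, K) = 289/16 (N(S, K) = (-1/4 - 4)**2 = (-17/4)**2 = 289/16)
1/N((0 + (-4)**2)**2, p(-4)) = 1/(289/16) = 16/289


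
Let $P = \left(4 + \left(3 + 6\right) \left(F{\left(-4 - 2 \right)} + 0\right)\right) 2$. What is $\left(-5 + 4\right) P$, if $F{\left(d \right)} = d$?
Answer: $100$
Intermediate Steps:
$P = -100$ ($P = \left(4 + \left(3 + 6\right) \left(\left(-4 - 2\right) + 0\right)\right) 2 = \left(4 + 9 \left(-6 + 0\right)\right) 2 = \left(4 + 9 \left(-6\right)\right) 2 = \left(4 - 54\right) 2 = \left(-50\right) 2 = -100$)
$\left(-5 + 4\right) P = \left(-5 + 4\right) \left(-100\right) = \left(-1\right) \left(-100\right) = 100$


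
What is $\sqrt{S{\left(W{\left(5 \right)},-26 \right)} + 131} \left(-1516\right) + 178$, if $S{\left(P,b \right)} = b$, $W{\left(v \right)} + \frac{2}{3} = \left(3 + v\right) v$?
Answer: $178 - 1516 \sqrt{105} \approx -15356.0$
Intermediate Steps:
$W{\left(v \right)} = - \frac{2}{3} + v \left(3 + v\right)$ ($W{\left(v \right)} = - \frac{2}{3} + \left(3 + v\right) v = - \frac{2}{3} + v \left(3 + v\right)$)
$\sqrt{S{\left(W{\left(5 \right)},-26 \right)} + 131} \left(-1516\right) + 178 = \sqrt{-26 + 131} \left(-1516\right) + 178 = \sqrt{105} \left(-1516\right) + 178 = - 1516 \sqrt{105} + 178 = 178 - 1516 \sqrt{105}$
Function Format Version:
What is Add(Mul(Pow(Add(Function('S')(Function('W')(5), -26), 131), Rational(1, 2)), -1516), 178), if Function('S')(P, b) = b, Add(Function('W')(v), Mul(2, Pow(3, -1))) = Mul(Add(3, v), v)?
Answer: Add(178, Mul(-1516, Pow(105, Rational(1, 2)))) ≈ -15356.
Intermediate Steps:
Function('W')(v) = Add(Rational(-2, 3), Mul(v, Add(3, v))) (Function('W')(v) = Add(Rational(-2, 3), Mul(Add(3, v), v)) = Add(Rational(-2, 3), Mul(v, Add(3, v))))
Add(Mul(Pow(Add(Function('S')(Function('W')(5), -26), 131), Rational(1, 2)), -1516), 178) = Add(Mul(Pow(Add(-26, 131), Rational(1, 2)), -1516), 178) = Add(Mul(Pow(105, Rational(1, 2)), -1516), 178) = Add(Mul(-1516, Pow(105, Rational(1, 2))), 178) = Add(178, Mul(-1516, Pow(105, Rational(1, 2))))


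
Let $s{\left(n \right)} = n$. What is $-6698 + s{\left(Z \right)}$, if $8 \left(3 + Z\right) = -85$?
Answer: $- \frac{53693}{8} \approx -6711.6$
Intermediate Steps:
$Z = - \frac{109}{8}$ ($Z = -3 + \frac{1}{8} \left(-85\right) = -3 - \frac{85}{8} = - \frac{109}{8} \approx -13.625$)
$-6698 + s{\left(Z \right)} = -6698 - \frac{109}{8} = - \frac{53693}{8}$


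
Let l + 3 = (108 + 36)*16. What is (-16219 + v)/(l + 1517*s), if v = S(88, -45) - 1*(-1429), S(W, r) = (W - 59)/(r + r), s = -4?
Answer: 1331129/339030 ≈ 3.9263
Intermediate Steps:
S(W, r) = (-59 + W)/(2*r) (S(W, r) = (-59 + W)/((2*r)) = (-59 + W)*(1/(2*r)) = (-59 + W)/(2*r))
l = 2301 (l = -3 + (108 + 36)*16 = -3 + 144*16 = -3 + 2304 = 2301)
v = 128581/90 (v = (½)*(-59 + 88)/(-45) - 1*(-1429) = (½)*(-1/45)*29 + 1429 = -29/90 + 1429 = 128581/90 ≈ 1428.7)
(-16219 + v)/(l + 1517*s) = (-16219 + 128581/90)/(2301 + 1517*(-4)) = -1331129/(90*(2301 - 6068)) = -1331129/90/(-3767) = -1331129/90*(-1/3767) = 1331129/339030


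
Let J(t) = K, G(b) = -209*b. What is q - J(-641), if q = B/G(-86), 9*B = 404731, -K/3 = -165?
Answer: -79669439/161766 ≈ -492.50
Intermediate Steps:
K = 495 (K = -3*(-165) = 495)
J(t) = 495
B = 404731/9 (B = (⅑)*404731 = 404731/9 ≈ 44970.)
q = 404731/161766 (q = 404731/(9*((-209*(-86)))) = (404731/9)/17974 = (404731/9)*(1/17974) = 404731/161766 ≈ 2.5020)
q - J(-641) = 404731/161766 - 1*495 = 404731/161766 - 495 = -79669439/161766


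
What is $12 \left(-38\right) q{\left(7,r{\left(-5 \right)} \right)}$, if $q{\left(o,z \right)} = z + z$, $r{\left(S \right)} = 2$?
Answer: $-1824$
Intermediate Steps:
$q{\left(o,z \right)} = 2 z$
$12 \left(-38\right) q{\left(7,r{\left(-5 \right)} \right)} = 12 \left(-38\right) 2 \cdot 2 = \left(-456\right) 4 = -1824$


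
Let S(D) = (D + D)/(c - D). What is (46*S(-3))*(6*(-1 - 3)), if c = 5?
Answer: 828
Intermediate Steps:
S(D) = 2*D/(5 - D) (S(D) = (D + D)/(5 - D) = (2*D)/(5 - D) = 2*D/(5 - D))
(46*S(-3))*(6*(-1 - 3)) = (46*(-2*(-3)/(-5 - 3)))*(6*(-1 - 3)) = (46*(-2*(-3)/(-8)))*(6*(-4)) = (46*(-2*(-3)*(-⅛)))*(-24) = (46*(-¾))*(-24) = -69/2*(-24) = 828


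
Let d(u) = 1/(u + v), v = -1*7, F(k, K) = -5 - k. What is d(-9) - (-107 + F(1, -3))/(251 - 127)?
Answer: 421/496 ≈ 0.84879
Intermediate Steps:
v = -7
d(u) = 1/(-7 + u) (d(u) = 1/(u - 7) = 1/(-7 + u))
d(-9) - (-107 + F(1, -3))/(251 - 127) = 1/(-7 - 9) - (-107 + (-5 - 1*1))/(251 - 127) = 1/(-16) - (-107 + (-5 - 1))/124 = -1/16 - (-107 - 6)/124 = -1/16 - (-113)/124 = -1/16 - 1*(-113/124) = -1/16 + 113/124 = 421/496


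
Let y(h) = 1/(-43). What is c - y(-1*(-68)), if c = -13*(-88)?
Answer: 49193/43 ≈ 1144.0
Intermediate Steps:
y(h) = -1/43
c = 1144
c - y(-1*(-68)) = 1144 - 1*(-1/43) = 1144 + 1/43 = 49193/43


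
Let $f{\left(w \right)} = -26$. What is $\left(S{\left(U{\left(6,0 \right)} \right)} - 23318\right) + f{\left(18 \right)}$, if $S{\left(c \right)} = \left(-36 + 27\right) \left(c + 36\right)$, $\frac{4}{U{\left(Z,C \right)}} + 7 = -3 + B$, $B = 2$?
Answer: $- \frac{47327}{2} \approx -23664.0$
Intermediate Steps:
$U{\left(Z,C \right)} = - \frac{1}{2}$ ($U{\left(Z,C \right)} = \frac{4}{-7 + \left(-3 + 2\right)} = \frac{4}{-7 - 1} = \frac{4}{-8} = 4 \left(- \frac{1}{8}\right) = - \frac{1}{2}$)
$S{\left(c \right)} = -324 - 9 c$ ($S{\left(c \right)} = - 9 \left(36 + c\right) = -324 - 9 c$)
$\left(S{\left(U{\left(6,0 \right)} \right)} - 23318\right) + f{\left(18 \right)} = \left(\left(-324 - - \frac{9}{2}\right) - 23318\right) - 26 = \left(\left(-324 + \frac{9}{2}\right) - 23318\right) - 26 = \left(- \frac{639}{2} - 23318\right) - 26 = - \frac{47275}{2} - 26 = - \frac{47327}{2}$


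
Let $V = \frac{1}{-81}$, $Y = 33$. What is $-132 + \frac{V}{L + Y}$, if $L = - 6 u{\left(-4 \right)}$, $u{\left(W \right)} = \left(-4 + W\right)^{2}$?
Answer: $- \frac{3752891}{28431} \approx -132.0$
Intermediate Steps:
$L = -384$ ($L = - 6 \left(-4 - 4\right)^{2} = - 6 \left(-8\right)^{2} = \left(-6\right) 64 = -384$)
$V = - \frac{1}{81} \approx -0.012346$
$-132 + \frac{V}{L + Y} = -132 - \frac{1}{81 \left(-384 + 33\right)} = -132 - \frac{1}{81 \left(-351\right)} = -132 - - \frac{1}{28431} = -132 + \frac{1}{28431} = - \frac{3752891}{28431}$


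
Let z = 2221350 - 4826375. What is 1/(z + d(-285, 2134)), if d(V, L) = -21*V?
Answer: -1/2599040 ≈ -3.8476e-7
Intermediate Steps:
z = -2605025
1/(z + d(-285, 2134)) = 1/(-2605025 - 21*(-285)) = 1/(-2605025 + 5985) = 1/(-2599040) = -1/2599040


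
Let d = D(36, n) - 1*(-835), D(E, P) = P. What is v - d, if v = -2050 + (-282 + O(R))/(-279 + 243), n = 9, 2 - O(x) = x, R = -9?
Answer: -103913/36 ≈ -2886.5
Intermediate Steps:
O(x) = 2 - x
d = 844 (d = 9 - 1*(-835) = 9 + 835 = 844)
v = -73529/36 (v = -2050 + (-282 + (2 - 1*(-9)))/(-279 + 243) = -2050 + (-282 + (2 + 9))/(-36) = -2050 + (-282 + 11)*(-1/36) = -2050 - 271*(-1/36) = -2050 + 271/36 = -73529/36 ≈ -2042.5)
v - d = -73529/36 - 1*844 = -73529/36 - 844 = -103913/36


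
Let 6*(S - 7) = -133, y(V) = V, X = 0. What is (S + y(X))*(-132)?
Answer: 2002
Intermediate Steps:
S = -91/6 (S = 7 + (1/6)*(-133) = 7 - 133/6 = -91/6 ≈ -15.167)
(S + y(X))*(-132) = (-91/6 + 0)*(-132) = -91/6*(-132) = 2002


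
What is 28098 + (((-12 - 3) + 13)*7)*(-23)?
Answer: 28420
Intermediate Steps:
28098 + (((-12 - 3) + 13)*7)*(-23) = 28098 + ((-15 + 13)*7)*(-23) = 28098 - 2*7*(-23) = 28098 - 14*(-23) = 28098 + 322 = 28420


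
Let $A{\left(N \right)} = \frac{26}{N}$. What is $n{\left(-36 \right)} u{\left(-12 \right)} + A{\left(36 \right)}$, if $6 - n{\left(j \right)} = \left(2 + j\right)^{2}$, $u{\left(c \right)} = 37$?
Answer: $- \frac{765887}{18} \approx -42549.0$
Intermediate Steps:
$n{\left(j \right)} = 6 - \left(2 + j\right)^{2}$
$n{\left(-36 \right)} u{\left(-12 \right)} + A{\left(36 \right)} = \left(6 - \left(2 - 36\right)^{2}\right) 37 + \frac{26}{36} = \left(6 - \left(-34\right)^{2}\right) 37 + 26 \cdot \frac{1}{36} = \left(6 - 1156\right) 37 + \frac{13}{18} = \left(-1150\right) 37 + \frac{13}{18} = -42550 + \frac{13}{18} = - \frac{765887}{18}$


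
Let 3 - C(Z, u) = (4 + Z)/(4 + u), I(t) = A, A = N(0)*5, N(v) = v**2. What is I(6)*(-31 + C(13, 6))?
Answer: 0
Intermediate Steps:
A = 0 (A = 0**2*5 = 0*5 = 0)
I(t) = 0
C(Z, u) = 3 - (4 + Z)/(4 + u)
I(6)*(-31 + C(13, 6)) = 0*(-31 + (8 - 1*13 + 3*6)/(4 + 6)) = 0*(-31 + (8 - 13 + 18)/10) = 0*(-31 + (1/10)*13) = 0*(-31 + 13/10) = 0*(-297/10) = 0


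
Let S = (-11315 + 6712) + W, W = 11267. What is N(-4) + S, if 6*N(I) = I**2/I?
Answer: 19990/3 ≈ 6663.3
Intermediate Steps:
S = 6664 (S = (-11315 + 6712) + 11267 = -4603 + 11267 = 6664)
N(I) = I/6 (N(I) = (I**2/I)/6 = I/6)
N(-4) + S = (1/6)*(-4) + 6664 = -2/3 + 6664 = 19990/3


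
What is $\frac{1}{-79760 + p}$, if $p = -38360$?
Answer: $- \frac{1}{118120} \approx -8.466 \cdot 10^{-6}$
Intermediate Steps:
$\frac{1}{-79760 + p} = \frac{1}{-79760 - 38360} = \frac{1}{-118120} = - \frac{1}{118120}$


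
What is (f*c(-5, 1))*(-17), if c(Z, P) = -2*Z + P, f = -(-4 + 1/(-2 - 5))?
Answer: -5423/7 ≈ -774.71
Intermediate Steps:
f = 29/7 (f = -(-4 + 1/(-7)) = -(-4 - 1/7) = -1*(-29/7) = 29/7 ≈ 4.1429)
c(Z, P) = P - 2*Z
(f*c(-5, 1))*(-17) = (29*(1 - 2*(-5))/7)*(-17) = (29*(1 + 10)/7)*(-17) = ((29/7)*11)*(-17) = (319/7)*(-17) = -5423/7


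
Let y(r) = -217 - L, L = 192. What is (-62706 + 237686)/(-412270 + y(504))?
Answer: -174980/412679 ≈ -0.42401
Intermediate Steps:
y(r) = -409 (y(r) = -217 - 1*192 = -217 - 192 = -409)
(-62706 + 237686)/(-412270 + y(504)) = (-62706 + 237686)/(-412270 - 409) = 174980/(-412679) = 174980*(-1/412679) = -174980/412679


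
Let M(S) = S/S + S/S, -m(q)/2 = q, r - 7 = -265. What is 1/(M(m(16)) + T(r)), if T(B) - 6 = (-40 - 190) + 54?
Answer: -1/168 ≈ -0.0059524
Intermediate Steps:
r = -258 (r = 7 - 265 = -258)
m(q) = -2*q
T(B) = -170 (T(B) = 6 + ((-40 - 190) + 54) = 6 + (-230 + 54) = 6 - 176 = -170)
M(S) = 2 (M(S) = 1 + 1 = 2)
1/(M(m(16)) + T(r)) = 1/(2 - 170) = 1/(-168) = -1/168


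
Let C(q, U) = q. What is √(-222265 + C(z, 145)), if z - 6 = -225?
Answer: 2*I*√55621 ≈ 471.68*I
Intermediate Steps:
z = -219 (z = 6 - 225 = -219)
√(-222265 + C(z, 145)) = √(-222265 - 219) = √(-222484) = 2*I*√55621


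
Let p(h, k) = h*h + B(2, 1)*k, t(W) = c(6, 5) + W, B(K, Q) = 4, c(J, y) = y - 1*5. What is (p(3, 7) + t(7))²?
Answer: 1936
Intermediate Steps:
c(J, y) = -5 + y (c(J, y) = y - 5 = -5 + y)
t(W) = W (t(W) = (-5 + 5) + W = 0 + W = W)
p(h, k) = h² + 4*k (p(h, k) = h*h + 4*k = h² + 4*k)
(p(3, 7) + t(7))² = ((3² + 4*7) + 7)² = ((9 + 28) + 7)² = (37 + 7)² = 44² = 1936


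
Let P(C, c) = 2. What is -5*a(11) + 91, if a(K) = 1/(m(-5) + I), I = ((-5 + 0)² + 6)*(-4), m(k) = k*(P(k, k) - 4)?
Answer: 10379/114 ≈ 91.044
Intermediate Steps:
m(k) = -2*k (m(k) = k*(2 - 4) = k*(-2) = -2*k)
I = -124 (I = ((-5)² + 6)*(-4) = (25 + 6)*(-4) = 31*(-4) = -124)
a(K) = -1/114 (a(K) = 1/(-2*(-5) - 124) = 1/(10 - 124) = 1/(-114) = -1/114)
-5*a(11) + 91 = -5*(-1/114) + 91 = 5/114 + 91 = 10379/114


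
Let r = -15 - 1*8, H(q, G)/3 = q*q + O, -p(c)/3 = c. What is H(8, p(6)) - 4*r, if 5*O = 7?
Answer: 1441/5 ≈ 288.20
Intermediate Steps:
O = 7/5 (O = (⅕)*7 = 7/5 ≈ 1.4000)
p(c) = -3*c
H(q, G) = 21/5 + 3*q² (H(q, G) = 3*(q*q + 7/5) = 3*(q² + 7/5) = 3*(7/5 + q²) = 21/5 + 3*q²)
r = -23 (r = -15 - 8 = -23)
H(8, p(6)) - 4*r = (21/5 + 3*8²) - 4*(-23) = (21/5 + 3*64) + 92 = (21/5 + 192) + 92 = 981/5 + 92 = 1441/5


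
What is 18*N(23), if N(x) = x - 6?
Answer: 306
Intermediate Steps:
N(x) = -6 + x
18*N(23) = 18*(-6 + 23) = 18*17 = 306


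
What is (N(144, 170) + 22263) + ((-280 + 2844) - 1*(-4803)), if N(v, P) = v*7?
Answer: 30638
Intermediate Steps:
N(v, P) = 7*v
(N(144, 170) + 22263) + ((-280 + 2844) - 1*(-4803)) = (7*144 + 22263) + ((-280 + 2844) - 1*(-4803)) = (1008 + 22263) + (2564 + 4803) = 23271 + 7367 = 30638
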